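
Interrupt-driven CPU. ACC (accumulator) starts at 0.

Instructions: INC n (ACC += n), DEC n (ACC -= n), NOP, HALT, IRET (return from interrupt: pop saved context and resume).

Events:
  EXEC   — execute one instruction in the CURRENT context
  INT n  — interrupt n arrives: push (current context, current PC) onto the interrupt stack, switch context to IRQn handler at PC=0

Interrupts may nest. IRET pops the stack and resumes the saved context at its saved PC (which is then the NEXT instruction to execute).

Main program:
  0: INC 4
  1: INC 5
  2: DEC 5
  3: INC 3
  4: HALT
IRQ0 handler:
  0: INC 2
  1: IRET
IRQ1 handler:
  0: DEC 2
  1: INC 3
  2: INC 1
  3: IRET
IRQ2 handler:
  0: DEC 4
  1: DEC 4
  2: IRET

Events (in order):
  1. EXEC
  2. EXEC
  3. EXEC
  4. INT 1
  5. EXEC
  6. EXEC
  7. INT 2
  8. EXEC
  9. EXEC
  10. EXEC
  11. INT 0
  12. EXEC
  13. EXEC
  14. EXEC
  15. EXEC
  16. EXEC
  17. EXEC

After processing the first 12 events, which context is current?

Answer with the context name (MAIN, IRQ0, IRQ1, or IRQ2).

Event 1 (EXEC): [MAIN] PC=0: INC 4 -> ACC=4
Event 2 (EXEC): [MAIN] PC=1: INC 5 -> ACC=9
Event 3 (EXEC): [MAIN] PC=2: DEC 5 -> ACC=4
Event 4 (INT 1): INT 1 arrives: push (MAIN, PC=3), enter IRQ1 at PC=0 (depth now 1)
Event 5 (EXEC): [IRQ1] PC=0: DEC 2 -> ACC=2
Event 6 (EXEC): [IRQ1] PC=1: INC 3 -> ACC=5
Event 7 (INT 2): INT 2 arrives: push (IRQ1, PC=2), enter IRQ2 at PC=0 (depth now 2)
Event 8 (EXEC): [IRQ2] PC=0: DEC 4 -> ACC=1
Event 9 (EXEC): [IRQ2] PC=1: DEC 4 -> ACC=-3
Event 10 (EXEC): [IRQ2] PC=2: IRET -> resume IRQ1 at PC=2 (depth now 1)
Event 11 (INT 0): INT 0 arrives: push (IRQ1, PC=2), enter IRQ0 at PC=0 (depth now 2)
Event 12 (EXEC): [IRQ0] PC=0: INC 2 -> ACC=-1

Answer: IRQ0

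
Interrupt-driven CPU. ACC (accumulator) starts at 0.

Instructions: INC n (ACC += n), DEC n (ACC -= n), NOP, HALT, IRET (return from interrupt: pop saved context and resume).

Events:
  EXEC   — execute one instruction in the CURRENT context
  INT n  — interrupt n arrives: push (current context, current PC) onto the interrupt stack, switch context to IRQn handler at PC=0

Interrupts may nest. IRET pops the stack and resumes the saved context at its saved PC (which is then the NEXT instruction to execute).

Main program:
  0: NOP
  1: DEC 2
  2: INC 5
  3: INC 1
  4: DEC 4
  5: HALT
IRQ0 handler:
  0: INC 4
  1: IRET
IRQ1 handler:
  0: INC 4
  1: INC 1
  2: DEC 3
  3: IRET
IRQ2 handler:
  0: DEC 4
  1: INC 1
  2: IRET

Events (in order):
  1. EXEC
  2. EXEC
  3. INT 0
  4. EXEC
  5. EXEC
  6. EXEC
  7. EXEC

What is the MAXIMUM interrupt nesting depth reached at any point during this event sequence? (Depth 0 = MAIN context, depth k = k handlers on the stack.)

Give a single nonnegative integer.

Event 1 (EXEC): [MAIN] PC=0: NOP [depth=0]
Event 2 (EXEC): [MAIN] PC=1: DEC 2 -> ACC=-2 [depth=0]
Event 3 (INT 0): INT 0 arrives: push (MAIN, PC=2), enter IRQ0 at PC=0 (depth now 1) [depth=1]
Event 4 (EXEC): [IRQ0] PC=0: INC 4 -> ACC=2 [depth=1]
Event 5 (EXEC): [IRQ0] PC=1: IRET -> resume MAIN at PC=2 (depth now 0) [depth=0]
Event 6 (EXEC): [MAIN] PC=2: INC 5 -> ACC=7 [depth=0]
Event 7 (EXEC): [MAIN] PC=3: INC 1 -> ACC=8 [depth=0]
Max depth observed: 1

Answer: 1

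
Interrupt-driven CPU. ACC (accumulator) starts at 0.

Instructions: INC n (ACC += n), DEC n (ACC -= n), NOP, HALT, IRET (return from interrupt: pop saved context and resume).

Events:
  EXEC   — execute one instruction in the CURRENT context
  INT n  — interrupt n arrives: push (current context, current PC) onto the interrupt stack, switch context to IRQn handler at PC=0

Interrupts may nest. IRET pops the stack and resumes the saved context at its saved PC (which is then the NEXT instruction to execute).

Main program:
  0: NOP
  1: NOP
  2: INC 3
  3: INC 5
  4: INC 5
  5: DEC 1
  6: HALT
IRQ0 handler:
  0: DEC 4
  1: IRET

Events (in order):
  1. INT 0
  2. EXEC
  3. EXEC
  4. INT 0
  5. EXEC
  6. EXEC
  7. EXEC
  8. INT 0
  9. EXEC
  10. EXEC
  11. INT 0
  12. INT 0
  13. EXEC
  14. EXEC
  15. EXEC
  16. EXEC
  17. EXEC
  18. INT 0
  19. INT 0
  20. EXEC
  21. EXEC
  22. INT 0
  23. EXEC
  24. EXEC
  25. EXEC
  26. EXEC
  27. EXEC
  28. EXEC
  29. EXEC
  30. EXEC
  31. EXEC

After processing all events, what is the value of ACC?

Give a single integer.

Event 1 (INT 0): INT 0 arrives: push (MAIN, PC=0), enter IRQ0 at PC=0 (depth now 1)
Event 2 (EXEC): [IRQ0] PC=0: DEC 4 -> ACC=-4
Event 3 (EXEC): [IRQ0] PC=1: IRET -> resume MAIN at PC=0 (depth now 0)
Event 4 (INT 0): INT 0 arrives: push (MAIN, PC=0), enter IRQ0 at PC=0 (depth now 1)
Event 5 (EXEC): [IRQ0] PC=0: DEC 4 -> ACC=-8
Event 6 (EXEC): [IRQ0] PC=1: IRET -> resume MAIN at PC=0 (depth now 0)
Event 7 (EXEC): [MAIN] PC=0: NOP
Event 8 (INT 0): INT 0 arrives: push (MAIN, PC=1), enter IRQ0 at PC=0 (depth now 1)
Event 9 (EXEC): [IRQ0] PC=0: DEC 4 -> ACC=-12
Event 10 (EXEC): [IRQ0] PC=1: IRET -> resume MAIN at PC=1 (depth now 0)
Event 11 (INT 0): INT 0 arrives: push (MAIN, PC=1), enter IRQ0 at PC=0 (depth now 1)
Event 12 (INT 0): INT 0 arrives: push (IRQ0, PC=0), enter IRQ0 at PC=0 (depth now 2)
Event 13 (EXEC): [IRQ0] PC=0: DEC 4 -> ACC=-16
Event 14 (EXEC): [IRQ0] PC=1: IRET -> resume IRQ0 at PC=0 (depth now 1)
Event 15 (EXEC): [IRQ0] PC=0: DEC 4 -> ACC=-20
Event 16 (EXEC): [IRQ0] PC=1: IRET -> resume MAIN at PC=1 (depth now 0)
Event 17 (EXEC): [MAIN] PC=1: NOP
Event 18 (INT 0): INT 0 arrives: push (MAIN, PC=2), enter IRQ0 at PC=0 (depth now 1)
Event 19 (INT 0): INT 0 arrives: push (IRQ0, PC=0), enter IRQ0 at PC=0 (depth now 2)
Event 20 (EXEC): [IRQ0] PC=0: DEC 4 -> ACC=-24
Event 21 (EXEC): [IRQ0] PC=1: IRET -> resume IRQ0 at PC=0 (depth now 1)
Event 22 (INT 0): INT 0 arrives: push (IRQ0, PC=0), enter IRQ0 at PC=0 (depth now 2)
Event 23 (EXEC): [IRQ0] PC=0: DEC 4 -> ACC=-28
Event 24 (EXEC): [IRQ0] PC=1: IRET -> resume IRQ0 at PC=0 (depth now 1)
Event 25 (EXEC): [IRQ0] PC=0: DEC 4 -> ACC=-32
Event 26 (EXEC): [IRQ0] PC=1: IRET -> resume MAIN at PC=2 (depth now 0)
Event 27 (EXEC): [MAIN] PC=2: INC 3 -> ACC=-29
Event 28 (EXEC): [MAIN] PC=3: INC 5 -> ACC=-24
Event 29 (EXEC): [MAIN] PC=4: INC 5 -> ACC=-19
Event 30 (EXEC): [MAIN] PC=5: DEC 1 -> ACC=-20
Event 31 (EXEC): [MAIN] PC=6: HALT

Answer: -20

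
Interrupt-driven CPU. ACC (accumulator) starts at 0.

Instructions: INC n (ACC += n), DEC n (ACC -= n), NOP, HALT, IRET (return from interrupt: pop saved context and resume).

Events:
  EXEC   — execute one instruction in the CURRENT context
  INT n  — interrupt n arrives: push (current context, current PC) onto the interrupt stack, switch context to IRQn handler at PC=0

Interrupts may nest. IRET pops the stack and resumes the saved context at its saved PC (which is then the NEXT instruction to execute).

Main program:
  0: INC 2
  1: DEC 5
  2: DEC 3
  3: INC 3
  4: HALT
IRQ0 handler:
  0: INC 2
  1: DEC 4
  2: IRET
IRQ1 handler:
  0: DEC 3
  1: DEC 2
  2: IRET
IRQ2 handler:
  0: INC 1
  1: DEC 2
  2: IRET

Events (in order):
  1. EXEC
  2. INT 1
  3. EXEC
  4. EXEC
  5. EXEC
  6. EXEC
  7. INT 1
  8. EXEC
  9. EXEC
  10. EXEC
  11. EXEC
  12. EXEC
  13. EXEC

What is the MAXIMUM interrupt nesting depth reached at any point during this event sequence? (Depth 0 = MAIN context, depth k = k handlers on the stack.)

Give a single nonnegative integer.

Event 1 (EXEC): [MAIN] PC=0: INC 2 -> ACC=2 [depth=0]
Event 2 (INT 1): INT 1 arrives: push (MAIN, PC=1), enter IRQ1 at PC=0 (depth now 1) [depth=1]
Event 3 (EXEC): [IRQ1] PC=0: DEC 3 -> ACC=-1 [depth=1]
Event 4 (EXEC): [IRQ1] PC=1: DEC 2 -> ACC=-3 [depth=1]
Event 5 (EXEC): [IRQ1] PC=2: IRET -> resume MAIN at PC=1 (depth now 0) [depth=0]
Event 6 (EXEC): [MAIN] PC=1: DEC 5 -> ACC=-8 [depth=0]
Event 7 (INT 1): INT 1 arrives: push (MAIN, PC=2), enter IRQ1 at PC=0 (depth now 1) [depth=1]
Event 8 (EXEC): [IRQ1] PC=0: DEC 3 -> ACC=-11 [depth=1]
Event 9 (EXEC): [IRQ1] PC=1: DEC 2 -> ACC=-13 [depth=1]
Event 10 (EXEC): [IRQ1] PC=2: IRET -> resume MAIN at PC=2 (depth now 0) [depth=0]
Event 11 (EXEC): [MAIN] PC=2: DEC 3 -> ACC=-16 [depth=0]
Event 12 (EXEC): [MAIN] PC=3: INC 3 -> ACC=-13 [depth=0]
Event 13 (EXEC): [MAIN] PC=4: HALT [depth=0]
Max depth observed: 1

Answer: 1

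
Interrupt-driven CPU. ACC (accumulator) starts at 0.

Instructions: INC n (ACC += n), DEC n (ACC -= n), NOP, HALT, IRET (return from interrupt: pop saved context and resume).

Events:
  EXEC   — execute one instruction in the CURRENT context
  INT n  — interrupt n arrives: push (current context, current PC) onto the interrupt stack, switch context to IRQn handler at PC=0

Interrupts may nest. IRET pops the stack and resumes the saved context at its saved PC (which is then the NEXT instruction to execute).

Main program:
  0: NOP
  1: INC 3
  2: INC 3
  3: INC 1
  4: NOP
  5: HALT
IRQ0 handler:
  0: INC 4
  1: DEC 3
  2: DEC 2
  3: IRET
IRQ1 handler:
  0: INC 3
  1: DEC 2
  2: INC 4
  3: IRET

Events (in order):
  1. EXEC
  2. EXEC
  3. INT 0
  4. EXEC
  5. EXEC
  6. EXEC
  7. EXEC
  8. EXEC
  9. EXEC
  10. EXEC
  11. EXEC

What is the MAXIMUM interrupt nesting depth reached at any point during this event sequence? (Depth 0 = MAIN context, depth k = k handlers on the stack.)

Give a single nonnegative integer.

Event 1 (EXEC): [MAIN] PC=0: NOP [depth=0]
Event 2 (EXEC): [MAIN] PC=1: INC 3 -> ACC=3 [depth=0]
Event 3 (INT 0): INT 0 arrives: push (MAIN, PC=2), enter IRQ0 at PC=0 (depth now 1) [depth=1]
Event 4 (EXEC): [IRQ0] PC=0: INC 4 -> ACC=7 [depth=1]
Event 5 (EXEC): [IRQ0] PC=1: DEC 3 -> ACC=4 [depth=1]
Event 6 (EXEC): [IRQ0] PC=2: DEC 2 -> ACC=2 [depth=1]
Event 7 (EXEC): [IRQ0] PC=3: IRET -> resume MAIN at PC=2 (depth now 0) [depth=0]
Event 8 (EXEC): [MAIN] PC=2: INC 3 -> ACC=5 [depth=0]
Event 9 (EXEC): [MAIN] PC=3: INC 1 -> ACC=6 [depth=0]
Event 10 (EXEC): [MAIN] PC=4: NOP [depth=0]
Event 11 (EXEC): [MAIN] PC=5: HALT [depth=0]
Max depth observed: 1

Answer: 1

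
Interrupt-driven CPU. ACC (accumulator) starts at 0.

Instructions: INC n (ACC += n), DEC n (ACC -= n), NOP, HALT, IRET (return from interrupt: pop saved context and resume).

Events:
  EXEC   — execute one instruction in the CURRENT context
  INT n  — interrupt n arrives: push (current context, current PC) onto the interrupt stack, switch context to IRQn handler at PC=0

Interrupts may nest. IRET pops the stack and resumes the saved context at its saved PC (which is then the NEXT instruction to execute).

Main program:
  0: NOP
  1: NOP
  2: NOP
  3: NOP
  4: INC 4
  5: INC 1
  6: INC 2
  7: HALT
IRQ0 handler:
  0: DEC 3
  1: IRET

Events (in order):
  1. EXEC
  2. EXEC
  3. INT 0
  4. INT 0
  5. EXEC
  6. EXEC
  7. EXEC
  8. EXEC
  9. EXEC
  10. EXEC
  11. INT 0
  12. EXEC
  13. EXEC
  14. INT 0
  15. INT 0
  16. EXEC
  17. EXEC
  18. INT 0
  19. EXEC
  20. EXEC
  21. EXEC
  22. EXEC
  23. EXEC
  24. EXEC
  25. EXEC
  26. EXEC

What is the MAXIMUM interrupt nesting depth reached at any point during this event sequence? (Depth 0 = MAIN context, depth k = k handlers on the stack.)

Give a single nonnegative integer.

Event 1 (EXEC): [MAIN] PC=0: NOP [depth=0]
Event 2 (EXEC): [MAIN] PC=1: NOP [depth=0]
Event 3 (INT 0): INT 0 arrives: push (MAIN, PC=2), enter IRQ0 at PC=0 (depth now 1) [depth=1]
Event 4 (INT 0): INT 0 arrives: push (IRQ0, PC=0), enter IRQ0 at PC=0 (depth now 2) [depth=2]
Event 5 (EXEC): [IRQ0] PC=0: DEC 3 -> ACC=-3 [depth=2]
Event 6 (EXEC): [IRQ0] PC=1: IRET -> resume IRQ0 at PC=0 (depth now 1) [depth=1]
Event 7 (EXEC): [IRQ0] PC=0: DEC 3 -> ACC=-6 [depth=1]
Event 8 (EXEC): [IRQ0] PC=1: IRET -> resume MAIN at PC=2 (depth now 0) [depth=0]
Event 9 (EXEC): [MAIN] PC=2: NOP [depth=0]
Event 10 (EXEC): [MAIN] PC=3: NOP [depth=0]
Event 11 (INT 0): INT 0 arrives: push (MAIN, PC=4), enter IRQ0 at PC=0 (depth now 1) [depth=1]
Event 12 (EXEC): [IRQ0] PC=0: DEC 3 -> ACC=-9 [depth=1]
Event 13 (EXEC): [IRQ0] PC=1: IRET -> resume MAIN at PC=4 (depth now 0) [depth=0]
Event 14 (INT 0): INT 0 arrives: push (MAIN, PC=4), enter IRQ0 at PC=0 (depth now 1) [depth=1]
Event 15 (INT 0): INT 0 arrives: push (IRQ0, PC=0), enter IRQ0 at PC=0 (depth now 2) [depth=2]
Event 16 (EXEC): [IRQ0] PC=0: DEC 3 -> ACC=-12 [depth=2]
Event 17 (EXEC): [IRQ0] PC=1: IRET -> resume IRQ0 at PC=0 (depth now 1) [depth=1]
Event 18 (INT 0): INT 0 arrives: push (IRQ0, PC=0), enter IRQ0 at PC=0 (depth now 2) [depth=2]
Event 19 (EXEC): [IRQ0] PC=0: DEC 3 -> ACC=-15 [depth=2]
Event 20 (EXEC): [IRQ0] PC=1: IRET -> resume IRQ0 at PC=0 (depth now 1) [depth=1]
Event 21 (EXEC): [IRQ0] PC=0: DEC 3 -> ACC=-18 [depth=1]
Event 22 (EXEC): [IRQ0] PC=1: IRET -> resume MAIN at PC=4 (depth now 0) [depth=0]
Event 23 (EXEC): [MAIN] PC=4: INC 4 -> ACC=-14 [depth=0]
Event 24 (EXEC): [MAIN] PC=5: INC 1 -> ACC=-13 [depth=0]
Event 25 (EXEC): [MAIN] PC=6: INC 2 -> ACC=-11 [depth=0]
Event 26 (EXEC): [MAIN] PC=7: HALT [depth=0]
Max depth observed: 2

Answer: 2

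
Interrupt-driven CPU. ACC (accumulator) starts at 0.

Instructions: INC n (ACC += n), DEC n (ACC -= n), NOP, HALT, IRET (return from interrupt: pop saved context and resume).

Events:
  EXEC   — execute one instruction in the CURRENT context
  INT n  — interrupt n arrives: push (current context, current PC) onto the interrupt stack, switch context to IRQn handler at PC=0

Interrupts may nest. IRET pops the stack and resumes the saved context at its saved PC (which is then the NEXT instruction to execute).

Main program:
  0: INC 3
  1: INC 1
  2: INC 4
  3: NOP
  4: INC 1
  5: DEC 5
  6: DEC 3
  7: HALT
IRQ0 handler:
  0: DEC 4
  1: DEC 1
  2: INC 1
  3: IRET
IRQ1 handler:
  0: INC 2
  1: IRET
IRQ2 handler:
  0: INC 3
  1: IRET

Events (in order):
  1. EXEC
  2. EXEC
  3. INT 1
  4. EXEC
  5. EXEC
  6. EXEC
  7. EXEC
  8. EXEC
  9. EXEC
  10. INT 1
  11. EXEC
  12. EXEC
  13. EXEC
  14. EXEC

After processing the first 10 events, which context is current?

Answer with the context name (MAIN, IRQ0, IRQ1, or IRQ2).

Event 1 (EXEC): [MAIN] PC=0: INC 3 -> ACC=3
Event 2 (EXEC): [MAIN] PC=1: INC 1 -> ACC=4
Event 3 (INT 1): INT 1 arrives: push (MAIN, PC=2), enter IRQ1 at PC=0 (depth now 1)
Event 4 (EXEC): [IRQ1] PC=0: INC 2 -> ACC=6
Event 5 (EXEC): [IRQ1] PC=1: IRET -> resume MAIN at PC=2 (depth now 0)
Event 6 (EXEC): [MAIN] PC=2: INC 4 -> ACC=10
Event 7 (EXEC): [MAIN] PC=3: NOP
Event 8 (EXEC): [MAIN] PC=4: INC 1 -> ACC=11
Event 9 (EXEC): [MAIN] PC=5: DEC 5 -> ACC=6
Event 10 (INT 1): INT 1 arrives: push (MAIN, PC=6), enter IRQ1 at PC=0 (depth now 1)

Answer: IRQ1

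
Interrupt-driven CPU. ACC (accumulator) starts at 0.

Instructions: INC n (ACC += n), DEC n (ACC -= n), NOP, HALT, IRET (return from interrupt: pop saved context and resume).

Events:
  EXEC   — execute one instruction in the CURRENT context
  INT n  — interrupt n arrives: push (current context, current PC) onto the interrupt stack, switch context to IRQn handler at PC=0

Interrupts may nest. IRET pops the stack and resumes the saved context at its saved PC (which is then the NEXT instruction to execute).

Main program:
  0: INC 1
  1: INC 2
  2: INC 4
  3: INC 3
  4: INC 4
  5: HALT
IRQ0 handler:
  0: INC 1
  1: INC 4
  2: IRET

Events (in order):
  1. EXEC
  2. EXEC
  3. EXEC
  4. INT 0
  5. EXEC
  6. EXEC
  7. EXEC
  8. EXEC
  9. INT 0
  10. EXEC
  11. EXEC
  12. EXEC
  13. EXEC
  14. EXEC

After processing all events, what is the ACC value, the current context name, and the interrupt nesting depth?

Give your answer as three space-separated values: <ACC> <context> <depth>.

Event 1 (EXEC): [MAIN] PC=0: INC 1 -> ACC=1
Event 2 (EXEC): [MAIN] PC=1: INC 2 -> ACC=3
Event 3 (EXEC): [MAIN] PC=2: INC 4 -> ACC=7
Event 4 (INT 0): INT 0 arrives: push (MAIN, PC=3), enter IRQ0 at PC=0 (depth now 1)
Event 5 (EXEC): [IRQ0] PC=0: INC 1 -> ACC=8
Event 6 (EXEC): [IRQ0] PC=1: INC 4 -> ACC=12
Event 7 (EXEC): [IRQ0] PC=2: IRET -> resume MAIN at PC=3 (depth now 0)
Event 8 (EXEC): [MAIN] PC=3: INC 3 -> ACC=15
Event 9 (INT 0): INT 0 arrives: push (MAIN, PC=4), enter IRQ0 at PC=0 (depth now 1)
Event 10 (EXEC): [IRQ0] PC=0: INC 1 -> ACC=16
Event 11 (EXEC): [IRQ0] PC=1: INC 4 -> ACC=20
Event 12 (EXEC): [IRQ0] PC=2: IRET -> resume MAIN at PC=4 (depth now 0)
Event 13 (EXEC): [MAIN] PC=4: INC 4 -> ACC=24
Event 14 (EXEC): [MAIN] PC=5: HALT

Answer: 24 MAIN 0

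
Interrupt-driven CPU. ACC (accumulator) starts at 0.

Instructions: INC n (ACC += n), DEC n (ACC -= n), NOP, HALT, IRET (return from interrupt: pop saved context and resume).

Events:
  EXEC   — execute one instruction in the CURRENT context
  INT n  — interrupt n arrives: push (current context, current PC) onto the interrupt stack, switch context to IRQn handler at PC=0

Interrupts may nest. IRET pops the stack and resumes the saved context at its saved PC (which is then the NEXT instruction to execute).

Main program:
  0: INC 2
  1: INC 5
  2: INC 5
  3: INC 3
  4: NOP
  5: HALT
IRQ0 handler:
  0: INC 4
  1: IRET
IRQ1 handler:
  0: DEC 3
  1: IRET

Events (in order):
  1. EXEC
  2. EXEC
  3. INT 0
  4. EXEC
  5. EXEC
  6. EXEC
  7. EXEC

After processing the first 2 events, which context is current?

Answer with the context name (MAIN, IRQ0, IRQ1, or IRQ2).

Event 1 (EXEC): [MAIN] PC=0: INC 2 -> ACC=2
Event 2 (EXEC): [MAIN] PC=1: INC 5 -> ACC=7

Answer: MAIN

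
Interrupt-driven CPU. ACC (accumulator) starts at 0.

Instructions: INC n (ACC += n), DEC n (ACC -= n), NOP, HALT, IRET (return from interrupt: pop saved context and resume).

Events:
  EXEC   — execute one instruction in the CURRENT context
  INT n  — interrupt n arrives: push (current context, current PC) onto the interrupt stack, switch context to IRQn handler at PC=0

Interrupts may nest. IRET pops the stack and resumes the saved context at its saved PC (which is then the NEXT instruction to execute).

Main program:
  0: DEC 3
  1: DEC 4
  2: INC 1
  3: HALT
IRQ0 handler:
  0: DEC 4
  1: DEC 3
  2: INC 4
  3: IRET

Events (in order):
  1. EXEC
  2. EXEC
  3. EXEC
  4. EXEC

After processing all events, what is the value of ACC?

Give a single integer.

Answer: -6

Derivation:
Event 1 (EXEC): [MAIN] PC=0: DEC 3 -> ACC=-3
Event 2 (EXEC): [MAIN] PC=1: DEC 4 -> ACC=-7
Event 3 (EXEC): [MAIN] PC=2: INC 1 -> ACC=-6
Event 4 (EXEC): [MAIN] PC=3: HALT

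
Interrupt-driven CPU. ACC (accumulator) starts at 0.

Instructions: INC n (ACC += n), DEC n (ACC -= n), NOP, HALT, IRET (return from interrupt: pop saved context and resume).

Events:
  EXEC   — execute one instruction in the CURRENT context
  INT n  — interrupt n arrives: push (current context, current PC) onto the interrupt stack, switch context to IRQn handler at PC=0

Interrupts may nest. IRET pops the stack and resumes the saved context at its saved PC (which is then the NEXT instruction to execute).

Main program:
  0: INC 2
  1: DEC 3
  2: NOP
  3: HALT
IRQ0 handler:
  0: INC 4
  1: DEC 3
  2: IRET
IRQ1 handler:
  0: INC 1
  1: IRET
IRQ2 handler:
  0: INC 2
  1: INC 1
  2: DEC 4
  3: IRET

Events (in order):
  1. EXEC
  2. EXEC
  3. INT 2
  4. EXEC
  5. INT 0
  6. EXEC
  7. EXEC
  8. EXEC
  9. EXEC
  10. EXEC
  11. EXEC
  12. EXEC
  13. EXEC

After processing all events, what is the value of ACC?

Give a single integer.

Answer: -1

Derivation:
Event 1 (EXEC): [MAIN] PC=0: INC 2 -> ACC=2
Event 2 (EXEC): [MAIN] PC=1: DEC 3 -> ACC=-1
Event 3 (INT 2): INT 2 arrives: push (MAIN, PC=2), enter IRQ2 at PC=0 (depth now 1)
Event 4 (EXEC): [IRQ2] PC=0: INC 2 -> ACC=1
Event 5 (INT 0): INT 0 arrives: push (IRQ2, PC=1), enter IRQ0 at PC=0 (depth now 2)
Event 6 (EXEC): [IRQ0] PC=0: INC 4 -> ACC=5
Event 7 (EXEC): [IRQ0] PC=1: DEC 3 -> ACC=2
Event 8 (EXEC): [IRQ0] PC=2: IRET -> resume IRQ2 at PC=1 (depth now 1)
Event 9 (EXEC): [IRQ2] PC=1: INC 1 -> ACC=3
Event 10 (EXEC): [IRQ2] PC=2: DEC 4 -> ACC=-1
Event 11 (EXEC): [IRQ2] PC=3: IRET -> resume MAIN at PC=2 (depth now 0)
Event 12 (EXEC): [MAIN] PC=2: NOP
Event 13 (EXEC): [MAIN] PC=3: HALT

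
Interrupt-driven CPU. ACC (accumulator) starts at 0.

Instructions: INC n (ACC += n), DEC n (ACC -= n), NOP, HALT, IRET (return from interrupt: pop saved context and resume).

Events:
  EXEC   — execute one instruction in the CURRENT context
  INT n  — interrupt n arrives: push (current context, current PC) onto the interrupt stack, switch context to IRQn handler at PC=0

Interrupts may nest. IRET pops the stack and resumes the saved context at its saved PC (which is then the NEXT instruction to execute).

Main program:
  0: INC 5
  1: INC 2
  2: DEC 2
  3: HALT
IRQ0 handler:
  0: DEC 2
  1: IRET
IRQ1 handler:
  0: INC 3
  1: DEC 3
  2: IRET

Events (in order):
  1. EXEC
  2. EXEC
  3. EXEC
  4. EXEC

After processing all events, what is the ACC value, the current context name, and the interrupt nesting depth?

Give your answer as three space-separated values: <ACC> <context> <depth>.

Event 1 (EXEC): [MAIN] PC=0: INC 5 -> ACC=5
Event 2 (EXEC): [MAIN] PC=1: INC 2 -> ACC=7
Event 3 (EXEC): [MAIN] PC=2: DEC 2 -> ACC=5
Event 4 (EXEC): [MAIN] PC=3: HALT

Answer: 5 MAIN 0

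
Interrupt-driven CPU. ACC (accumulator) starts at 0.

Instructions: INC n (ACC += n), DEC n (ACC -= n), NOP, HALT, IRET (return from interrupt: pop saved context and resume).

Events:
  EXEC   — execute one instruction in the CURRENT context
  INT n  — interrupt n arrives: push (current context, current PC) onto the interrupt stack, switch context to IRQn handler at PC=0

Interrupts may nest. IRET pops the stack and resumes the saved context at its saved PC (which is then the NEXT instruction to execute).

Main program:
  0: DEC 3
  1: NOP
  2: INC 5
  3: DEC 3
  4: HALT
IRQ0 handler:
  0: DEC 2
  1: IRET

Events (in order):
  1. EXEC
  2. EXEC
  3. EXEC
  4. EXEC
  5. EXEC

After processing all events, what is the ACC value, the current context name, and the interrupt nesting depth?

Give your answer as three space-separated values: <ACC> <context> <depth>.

Event 1 (EXEC): [MAIN] PC=0: DEC 3 -> ACC=-3
Event 2 (EXEC): [MAIN] PC=1: NOP
Event 3 (EXEC): [MAIN] PC=2: INC 5 -> ACC=2
Event 4 (EXEC): [MAIN] PC=3: DEC 3 -> ACC=-1
Event 5 (EXEC): [MAIN] PC=4: HALT

Answer: -1 MAIN 0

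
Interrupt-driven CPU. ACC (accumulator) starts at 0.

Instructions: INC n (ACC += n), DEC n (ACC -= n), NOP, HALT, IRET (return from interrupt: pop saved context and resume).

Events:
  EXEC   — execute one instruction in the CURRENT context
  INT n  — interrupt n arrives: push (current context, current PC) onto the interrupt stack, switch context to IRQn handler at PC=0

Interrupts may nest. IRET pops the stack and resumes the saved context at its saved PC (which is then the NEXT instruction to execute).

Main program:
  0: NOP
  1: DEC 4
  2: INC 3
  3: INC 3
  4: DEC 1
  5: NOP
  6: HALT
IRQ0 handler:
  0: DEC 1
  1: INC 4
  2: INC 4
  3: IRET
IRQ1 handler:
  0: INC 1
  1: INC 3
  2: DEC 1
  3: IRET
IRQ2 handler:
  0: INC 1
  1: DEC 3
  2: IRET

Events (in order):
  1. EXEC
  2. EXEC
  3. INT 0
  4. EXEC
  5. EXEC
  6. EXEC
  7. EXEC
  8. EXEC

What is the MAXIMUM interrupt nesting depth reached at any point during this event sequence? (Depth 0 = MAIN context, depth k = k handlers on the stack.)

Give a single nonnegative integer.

Answer: 1

Derivation:
Event 1 (EXEC): [MAIN] PC=0: NOP [depth=0]
Event 2 (EXEC): [MAIN] PC=1: DEC 4 -> ACC=-4 [depth=0]
Event 3 (INT 0): INT 0 arrives: push (MAIN, PC=2), enter IRQ0 at PC=0 (depth now 1) [depth=1]
Event 4 (EXEC): [IRQ0] PC=0: DEC 1 -> ACC=-5 [depth=1]
Event 5 (EXEC): [IRQ0] PC=1: INC 4 -> ACC=-1 [depth=1]
Event 6 (EXEC): [IRQ0] PC=2: INC 4 -> ACC=3 [depth=1]
Event 7 (EXEC): [IRQ0] PC=3: IRET -> resume MAIN at PC=2 (depth now 0) [depth=0]
Event 8 (EXEC): [MAIN] PC=2: INC 3 -> ACC=6 [depth=0]
Max depth observed: 1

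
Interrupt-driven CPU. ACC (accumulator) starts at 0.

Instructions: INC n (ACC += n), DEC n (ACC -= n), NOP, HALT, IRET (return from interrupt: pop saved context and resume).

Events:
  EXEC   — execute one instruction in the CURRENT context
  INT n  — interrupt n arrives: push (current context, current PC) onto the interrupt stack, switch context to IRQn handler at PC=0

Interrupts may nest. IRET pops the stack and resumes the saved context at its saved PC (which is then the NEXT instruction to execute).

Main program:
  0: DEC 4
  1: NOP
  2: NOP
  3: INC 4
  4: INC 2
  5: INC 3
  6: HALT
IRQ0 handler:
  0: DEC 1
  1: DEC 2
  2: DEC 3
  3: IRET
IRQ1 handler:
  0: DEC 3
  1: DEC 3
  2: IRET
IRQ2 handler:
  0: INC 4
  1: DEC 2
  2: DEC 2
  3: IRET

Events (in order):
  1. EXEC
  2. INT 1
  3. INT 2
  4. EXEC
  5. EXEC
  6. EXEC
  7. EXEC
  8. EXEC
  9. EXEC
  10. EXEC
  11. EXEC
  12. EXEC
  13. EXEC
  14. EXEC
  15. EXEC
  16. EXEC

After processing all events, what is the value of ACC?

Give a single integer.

Event 1 (EXEC): [MAIN] PC=0: DEC 4 -> ACC=-4
Event 2 (INT 1): INT 1 arrives: push (MAIN, PC=1), enter IRQ1 at PC=0 (depth now 1)
Event 3 (INT 2): INT 2 arrives: push (IRQ1, PC=0), enter IRQ2 at PC=0 (depth now 2)
Event 4 (EXEC): [IRQ2] PC=0: INC 4 -> ACC=0
Event 5 (EXEC): [IRQ2] PC=1: DEC 2 -> ACC=-2
Event 6 (EXEC): [IRQ2] PC=2: DEC 2 -> ACC=-4
Event 7 (EXEC): [IRQ2] PC=3: IRET -> resume IRQ1 at PC=0 (depth now 1)
Event 8 (EXEC): [IRQ1] PC=0: DEC 3 -> ACC=-7
Event 9 (EXEC): [IRQ1] PC=1: DEC 3 -> ACC=-10
Event 10 (EXEC): [IRQ1] PC=2: IRET -> resume MAIN at PC=1 (depth now 0)
Event 11 (EXEC): [MAIN] PC=1: NOP
Event 12 (EXEC): [MAIN] PC=2: NOP
Event 13 (EXEC): [MAIN] PC=3: INC 4 -> ACC=-6
Event 14 (EXEC): [MAIN] PC=4: INC 2 -> ACC=-4
Event 15 (EXEC): [MAIN] PC=5: INC 3 -> ACC=-1
Event 16 (EXEC): [MAIN] PC=6: HALT

Answer: -1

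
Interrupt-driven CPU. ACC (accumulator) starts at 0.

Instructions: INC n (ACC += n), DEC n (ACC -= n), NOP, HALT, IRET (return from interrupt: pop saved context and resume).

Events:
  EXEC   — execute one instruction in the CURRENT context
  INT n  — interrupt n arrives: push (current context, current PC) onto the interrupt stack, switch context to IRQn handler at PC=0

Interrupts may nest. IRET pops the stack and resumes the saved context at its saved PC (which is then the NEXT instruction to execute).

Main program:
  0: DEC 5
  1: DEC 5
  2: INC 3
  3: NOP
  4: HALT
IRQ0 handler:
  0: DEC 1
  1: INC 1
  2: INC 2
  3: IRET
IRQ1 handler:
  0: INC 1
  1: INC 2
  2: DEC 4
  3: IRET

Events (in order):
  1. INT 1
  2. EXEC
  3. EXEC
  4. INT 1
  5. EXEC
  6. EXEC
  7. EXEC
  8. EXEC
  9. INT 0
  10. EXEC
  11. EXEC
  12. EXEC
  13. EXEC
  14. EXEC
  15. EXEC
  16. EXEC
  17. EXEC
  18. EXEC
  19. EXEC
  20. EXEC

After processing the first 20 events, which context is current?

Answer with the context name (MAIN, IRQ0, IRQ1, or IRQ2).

Answer: MAIN

Derivation:
Event 1 (INT 1): INT 1 arrives: push (MAIN, PC=0), enter IRQ1 at PC=0 (depth now 1)
Event 2 (EXEC): [IRQ1] PC=0: INC 1 -> ACC=1
Event 3 (EXEC): [IRQ1] PC=1: INC 2 -> ACC=3
Event 4 (INT 1): INT 1 arrives: push (IRQ1, PC=2), enter IRQ1 at PC=0 (depth now 2)
Event 5 (EXEC): [IRQ1] PC=0: INC 1 -> ACC=4
Event 6 (EXEC): [IRQ1] PC=1: INC 2 -> ACC=6
Event 7 (EXEC): [IRQ1] PC=2: DEC 4 -> ACC=2
Event 8 (EXEC): [IRQ1] PC=3: IRET -> resume IRQ1 at PC=2 (depth now 1)
Event 9 (INT 0): INT 0 arrives: push (IRQ1, PC=2), enter IRQ0 at PC=0 (depth now 2)
Event 10 (EXEC): [IRQ0] PC=0: DEC 1 -> ACC=1
Event 11 (EXEC): [IRQ0] PC=1: INC 1 -> ACC=2
Event 12 (EXEC): [IRQ0] PC=2: INC 2 -> ACC=4
Event 13 (EXEC): [IRQ0] PC=3: IRET -> resume IRQ1 at PC=2 (depth now 1)
Event 14 (EXEC): [IRQ1] PC=2: DEC 4 -> ACC=0
Event 15 (EXEC): [IRQ1] PC=3: IRET -> resume MAIN at PC=0 (depth now 0)
Event 16 (EXEC): [MAIN] PC=0: DEC 5 -> ACC=-5
Event 17 (EXEC): [MAIN] PC=1: DEC 5 -> ACC=-10
Event 18 (EXEC): [MAIN] PC=2: INC 3 -> ACC=-7
Event 19 (EXEC): [MAIN] PC=3: NOP
Event 20 (EXEC): [MAIN] PC=4: HALT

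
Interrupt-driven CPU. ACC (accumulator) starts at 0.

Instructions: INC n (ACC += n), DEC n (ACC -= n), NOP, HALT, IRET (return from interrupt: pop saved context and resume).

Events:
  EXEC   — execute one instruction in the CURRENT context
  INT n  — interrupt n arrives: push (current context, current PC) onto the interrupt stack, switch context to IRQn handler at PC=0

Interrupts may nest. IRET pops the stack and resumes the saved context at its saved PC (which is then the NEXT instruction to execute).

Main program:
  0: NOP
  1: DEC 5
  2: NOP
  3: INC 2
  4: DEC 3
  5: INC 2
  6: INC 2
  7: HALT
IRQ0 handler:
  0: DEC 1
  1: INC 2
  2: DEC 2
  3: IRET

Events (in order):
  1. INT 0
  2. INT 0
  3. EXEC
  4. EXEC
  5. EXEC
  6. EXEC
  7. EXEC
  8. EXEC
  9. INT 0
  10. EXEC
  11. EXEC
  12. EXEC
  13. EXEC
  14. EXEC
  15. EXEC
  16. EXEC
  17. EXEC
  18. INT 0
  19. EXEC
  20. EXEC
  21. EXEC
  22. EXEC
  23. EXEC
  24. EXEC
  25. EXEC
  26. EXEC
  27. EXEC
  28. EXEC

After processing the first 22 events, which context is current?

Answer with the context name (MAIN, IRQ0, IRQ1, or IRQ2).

Event 1 (INT 0): INT 0 arrives: push (MAIN, PC=0), enter IRQ0 at PC=0 (depth now 1)
Event 2 (INT 0): INT 0 arrives: push (IRQ0, PC=0), enter IRQ0 at PC=0 (depth now 2)
Event 3 (EXEC): [IRQ0] PC=0: DEC 1 -> ACC=-1
Event 4 (EXEC): [IRQ0] PC=1: INC 2 -> ACC=1
Event 5 (EXEC): [IRQ0] PC=2: DEC 2 -> ACC=-1
Event 6 (EXEC): [IRQ0] PC=3: IRET -> resume IRQ0 at PC=0 (depth now 1)
Event 7 (EXEC): [IRQ0] PC=0: DEC 1 -> ACC=-2
Event 8 (EXEC): [IRQ0] PC=1: INC 2 -> ACC=0
Event 9 (INT 0): INT 0 arrives: push (IRQ0, PC=2), enter IRQ0 at PC=0 (depth now 2)
Event 10 (EXEC): [IRQ0] PC=0: DEC 1 -> ACC=-1
Event 11 (EXEC): [IRQ0] PC=1: INC 2 -> ACC=1
Event 12 (EXEC): [IRQ0] PC=2: DEC 2 -> ACC=-1
Event 13 (EXEC): [IRQ0] PC=3: IRET -> resume IRQ0 at PC=2 (depth now 1)
Event 14 (EXEC): [IRQ0] PC=2: DEC 2 -> ACC=-3
Event 15 (EXEC): [IRQ0] PC=3: IRET -> resume MAIN at PC=0 (depth now 0)
Event 16 (EXEC): [MAIN] PC=0: NOP
Event 17 (EXEC): [MAIN] PC=1: DEC 5 -> ACC=-8
Event 18 (INT 0): INT 0 arrives: push (MAIN, PC=2), enter IRQ0 at PC=0 (depth now 1)
Event 19 (EXEC): [IRQ0] PC=0: DEC 1 -> ACC=-9
Event 20 (EXEC): [IRQ0] PC=1: INC 2 -> ACC=-7
Event 21 (EXEC): [IRQ0] PC=2: DEC 2 -> ACC=-9
Event 22 (EXEC): [IRQ0] PC=3: IRET -> resume MAIN at PC=2 (depth now 0)

Answer: MAIN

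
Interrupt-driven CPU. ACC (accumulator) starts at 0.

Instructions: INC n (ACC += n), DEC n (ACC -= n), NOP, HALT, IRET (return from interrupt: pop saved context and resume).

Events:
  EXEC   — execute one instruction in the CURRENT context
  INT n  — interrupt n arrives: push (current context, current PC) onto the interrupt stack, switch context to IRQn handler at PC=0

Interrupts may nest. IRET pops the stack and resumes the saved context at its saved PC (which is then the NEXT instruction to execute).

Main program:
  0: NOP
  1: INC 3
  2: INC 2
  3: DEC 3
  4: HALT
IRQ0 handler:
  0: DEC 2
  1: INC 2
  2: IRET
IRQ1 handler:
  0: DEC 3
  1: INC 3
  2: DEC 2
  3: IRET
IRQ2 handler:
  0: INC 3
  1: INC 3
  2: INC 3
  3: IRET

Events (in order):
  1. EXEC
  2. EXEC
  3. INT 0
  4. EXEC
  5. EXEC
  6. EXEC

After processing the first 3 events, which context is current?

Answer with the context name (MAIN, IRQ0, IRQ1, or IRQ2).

Answer: IRQ0

Derivation:
Event 1 (EXEC): [MAIN] PC=0: NOP
Event 2 (EXEC): [MAIN] PC=1: INC 3 -> ACC=3
Event 3 (INT 0): INT 0 arrives: push (MAIN, PC=2), enter IRQ0 at PC=0 (depth now 1)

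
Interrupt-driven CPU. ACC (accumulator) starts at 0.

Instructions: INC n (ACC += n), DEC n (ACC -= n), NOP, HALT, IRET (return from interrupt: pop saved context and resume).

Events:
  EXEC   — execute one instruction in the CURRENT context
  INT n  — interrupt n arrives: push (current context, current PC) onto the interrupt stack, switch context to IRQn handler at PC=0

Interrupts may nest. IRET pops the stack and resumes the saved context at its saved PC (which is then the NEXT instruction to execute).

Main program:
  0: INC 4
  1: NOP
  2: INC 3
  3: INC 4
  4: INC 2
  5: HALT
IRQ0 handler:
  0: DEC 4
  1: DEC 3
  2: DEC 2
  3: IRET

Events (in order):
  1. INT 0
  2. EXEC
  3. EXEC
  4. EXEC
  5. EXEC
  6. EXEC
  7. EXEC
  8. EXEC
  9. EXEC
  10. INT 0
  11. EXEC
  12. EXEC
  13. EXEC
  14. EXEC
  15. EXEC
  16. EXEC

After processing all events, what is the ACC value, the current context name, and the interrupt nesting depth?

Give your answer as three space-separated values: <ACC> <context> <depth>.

Answer: -5 MAIN 0

Derivation:
Event 1 (INT 0): INT 0 arrives: push (MAIN, PC=0), enter IRQ0 at PC=0 (depth now 1)
Event 2 (EXEC): [IRQ0] PC=0: DEC 4 -> ACC=-4
Event 3 (EXEC): [IRQ0] PC=1: DEC 3 -> ACC=-7
Event 4 (EXEC): [IRQ0] PC=2: DEC 2 -> ACC=-9
Event 5 (EXEC): [IRQ0] PC=3: IRET -> resume MAIN at PC=0 (depth now 0)
Event 6 (EXEC): [MAIN] PC=0: INC 4 -> ACC=-5
Event 7 (EXEC): [MAIN] PC=1: NOP
Event 8 (EXEC): [MAIN] PC=2: INC 3 -> ACC=-2
Event 9 (EXEC): [MAIN] PC=3: INC 4 -> ACC=2
Event 10 (INT 0): INT 0 arrives: push (MAIN, PC=4), enter IRQ0 at PC=0 (depth now 1)
Event 11 (EXEC): [IRQ0] PC=0: DEC 4 -> ACC=-2
Event 12 (EXEC): [IRQ0] PC=1: DEC 3 -> ACC=-5
Event 13 (EXEC): [IRQ0] PC=2: DEC 2 -> ACC=-7
Event 14 (EXEC): [IRQ0] PC=3: IRET -> resume MAIN at PC=4 (depth now 0)
Event 15 (EXEC): [MAIN] PC=4: INC 2 -> ACC=-5
Event 16 (EXEC): [MAIN] PC=5: HALT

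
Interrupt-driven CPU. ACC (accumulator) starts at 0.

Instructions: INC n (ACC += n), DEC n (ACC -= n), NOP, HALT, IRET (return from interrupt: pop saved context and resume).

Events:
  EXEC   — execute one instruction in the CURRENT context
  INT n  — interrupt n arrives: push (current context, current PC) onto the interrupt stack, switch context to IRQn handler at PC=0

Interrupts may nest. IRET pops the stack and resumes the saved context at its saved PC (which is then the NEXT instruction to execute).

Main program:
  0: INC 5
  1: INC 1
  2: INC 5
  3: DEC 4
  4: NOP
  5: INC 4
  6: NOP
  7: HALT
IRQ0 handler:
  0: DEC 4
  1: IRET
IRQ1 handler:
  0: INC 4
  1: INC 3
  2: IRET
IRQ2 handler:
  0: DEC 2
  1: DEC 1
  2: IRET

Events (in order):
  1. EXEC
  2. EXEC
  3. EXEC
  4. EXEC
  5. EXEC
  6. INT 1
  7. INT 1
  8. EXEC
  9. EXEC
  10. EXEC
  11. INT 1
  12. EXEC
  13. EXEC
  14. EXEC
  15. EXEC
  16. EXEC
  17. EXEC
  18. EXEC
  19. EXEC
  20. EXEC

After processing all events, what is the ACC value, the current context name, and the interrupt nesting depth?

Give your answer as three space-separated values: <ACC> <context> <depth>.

Answer: 32 MAIN 0

Derivation:
Event 1 (EXEC): [MAIN] PC=0: INC 5 -> ACC=5
Event 2 (EXEC): [MAIN] PC=1: INC 1 -> ACC=6
Event 3 (EXEC): [MAIN] PC=2: INC 5 -> ACC=11
Event 4 (EXEC): [MAIN] PC=3: DEC 4 -> ACC=7
Event 5 (EXEC): [MAIN] PC=4: NOP
Event 6 (INT 1): INT 1 arrives: push (MAIN, PC=5), enter IRQ1 at PC=0 (depth now 1)
Event 7 (INT 1): INT 1 arrives: push (IRQ1, PC=0), enter IRQ1 at PC=0 (depth now 2)
Event 8 (EXEC): [IRQ1] PC=0: INC 4 -> ACC=11
Event 9 (EXEC): [IRQ1] PC=1: INC 3 -> ACC=14
Event 10 (EXEC): [IRQ1] PC=2: IRET -> resume IRQ1 at PC=0 (depth now 1)
Event 11 (INT 1): INT 1 arrives: push (IRQ1, PC=0), enter IRQ1 at PC=0 (depth now 2)
Event 12 (EXEC): [IRQ1] PC=0: INC 4 -> ACC=18
Event 13 (EXEC): [IRQ1] PC=1: INC 3 -> ACC=21
Event 14 (EXEC): [IRQ1] PC=2: IRET -> resume IRQ1 at PC=0 (depth now 1)
Event 15 (EXEC): [IRQ1] PC=0: INC 4 -> ACC=25
Event 16 (EXEC): [IRQ1] PC=1: INC 3 -> ACC=28
Event 17 (EXEC): [IRQ1] PC=2: IRET -> resume MAIN at PC=5 (depth now 0)
Event 18 (EXEC): [MAIN] PC=5: INC 4 -> ACC=32
Event 19 (EXEC): [MAIN] PC=6: NOP
Event 20 (EXEC): [MAIN] PC=7: HALT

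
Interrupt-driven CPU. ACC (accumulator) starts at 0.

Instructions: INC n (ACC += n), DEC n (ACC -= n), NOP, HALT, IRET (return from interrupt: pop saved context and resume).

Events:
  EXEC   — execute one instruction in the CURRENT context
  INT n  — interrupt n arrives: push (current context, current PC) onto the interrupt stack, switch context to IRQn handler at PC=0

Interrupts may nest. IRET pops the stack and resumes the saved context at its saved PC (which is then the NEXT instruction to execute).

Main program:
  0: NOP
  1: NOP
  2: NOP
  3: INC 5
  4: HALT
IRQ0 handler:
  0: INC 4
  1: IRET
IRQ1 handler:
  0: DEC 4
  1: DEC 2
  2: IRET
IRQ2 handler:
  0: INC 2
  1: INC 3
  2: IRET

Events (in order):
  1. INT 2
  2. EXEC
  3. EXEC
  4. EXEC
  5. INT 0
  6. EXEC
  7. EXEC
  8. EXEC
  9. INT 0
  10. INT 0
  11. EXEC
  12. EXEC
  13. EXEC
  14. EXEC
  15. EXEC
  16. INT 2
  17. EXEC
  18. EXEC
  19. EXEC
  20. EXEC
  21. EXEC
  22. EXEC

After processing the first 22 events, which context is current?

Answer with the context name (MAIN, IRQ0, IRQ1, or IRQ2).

Event 1 (INT 2): INT 2 arrives: push (MAIN, PC=0), enter IRQ2 at PC=0 (depth now 1)
Event 2 (EXEC): [IRQ2] PC=0: INC 2 -> ACC=2
Event 3 (EXEC): [IRQ2] PC=1: INC 3 -> ACC=5
Event 4 (EXEC): [IRQ2] PC=2: IRET -> resume MAIN at PC=0 (depth now 0)
Event 5 (INT 0): INT 0 arrives: push (MAIN, PC=0), enter IRQ0 at PC=0 (depth now 1)
Event 6 (EXEC): [IRQ0] PC=0: INC 4 -> ACC=9
Event 7 (EXEC): [IRQ0] PC=1: IRET -> resume MAIN at PC=0 (depth now 0)
Event 8 (EXEC): [MAIN] PC=0: NOP
Event 9 (INT 0): INT 0 arrives: push (MAIN, PC=1), enter IRQ0 at PC=0 (depth now 1)
Event 10 (INT 0): INT 0 arrives: push (IRQ0, PC=0), enter IRQ0 at PC=0 (depth now 2)
Event 11 (EXEC): [IRQ0] PC=0: INC 4 -> ACC=13
Event 12 (EXEC): [IRQ0] PC=1: IRET -> resume IRQ0 at PC=0 (depth now 1)
Event 13 (EXEC): [IRQ0] PC=0: INC 4 -> ACC=17
Event 14 (EXEC): [IRQ0] PC=1: IRET -> resume MAIN at PC=1 (depth now 0)
Event 15 (EXEC): [MAIN] PC=1: NOP
Event 16 (INT 2): INT 2 arrives: push (MAIN, PC=2), enter IRQ2 at PC=0 (depth now 1)
Event 17 (EXEC): [IRQ2] PC=0: INC 2 -> ACC=19
Event 18 (EXEC): [IRQ2] PC=1: INC 3 -> ACC=22
Event 19 (EXEC): [IRQ2] PC=2: IRET -> resume MAIN at PC=2 (depth now 0)
Event 20 (EXEC): [MAIN] PC=2: NOP
Event 21 (EXEC): [MAIN] PC=3: INC 5 -> ACC=27
Event 22 (EXEC): [MAIN] PC=4: HALT

Answer: MAIN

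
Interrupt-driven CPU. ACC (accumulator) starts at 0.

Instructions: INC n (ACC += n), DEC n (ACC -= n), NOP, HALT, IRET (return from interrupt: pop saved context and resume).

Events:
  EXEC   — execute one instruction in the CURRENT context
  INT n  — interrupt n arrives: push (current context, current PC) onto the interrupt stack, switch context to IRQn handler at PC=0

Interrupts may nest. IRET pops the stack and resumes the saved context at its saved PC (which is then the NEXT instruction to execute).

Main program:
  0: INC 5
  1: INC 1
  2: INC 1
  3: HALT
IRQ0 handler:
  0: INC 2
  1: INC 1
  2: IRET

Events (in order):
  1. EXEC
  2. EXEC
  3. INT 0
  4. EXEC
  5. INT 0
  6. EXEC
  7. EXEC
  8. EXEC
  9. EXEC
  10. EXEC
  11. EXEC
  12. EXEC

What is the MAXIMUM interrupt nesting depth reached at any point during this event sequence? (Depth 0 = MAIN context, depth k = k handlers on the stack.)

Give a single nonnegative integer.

Event 1 (EXEC): [MAIN] PC=0: INC 5 -> ACC=5 [depth=0]
Event 2 (EXEC): [MAIN] PC=1: INC 1 -> ACC=6 [depth=0]
Event 3 (INT 0): INT 0 arrives: push (MAIN, PC=2), enter IRQ0 at PC=0 (depth now 1) [depth=1]
Event 4 (EXEC): [IRQ0] PC=0: INC 2 -> ACC=8 [depth=1]
Event 5 (INT 0): INT 0 arrives: push (IRQ0, PC=1), enter IRQ0 at PC=0 (depth now 2) [depth=2]
Event 6 (EXEC): [IRQ0] PC=0: INC 2 -> ACC=10 [depth=2]
Event 7 (EXEC): [IRQ0] PC=1: INC 1 -> ACC=11 [depth=2]
Event 8 (EXEC): [IRQ0] PC=2: IRET -> resume IRQ0 at PC=1 (depth now 1) [depth=1]
Event 9 (EXEC): [IRQ0] PC=1: INC 1 -> ACC=12 [depth=1]
Event 10 (EXEC): [IRQ0] PC=2: IRET -> resume MAIN at PC=2 (depth now 0) [depth=0]
Event 11 (EXEC): [MAIN] PC=2: INC 1 -> ACC=13 [depth=0]
Event 12 (EXEC): [MAIN] PC=3: HALT [depth=0]
Max depth observed: 2

Answer: 2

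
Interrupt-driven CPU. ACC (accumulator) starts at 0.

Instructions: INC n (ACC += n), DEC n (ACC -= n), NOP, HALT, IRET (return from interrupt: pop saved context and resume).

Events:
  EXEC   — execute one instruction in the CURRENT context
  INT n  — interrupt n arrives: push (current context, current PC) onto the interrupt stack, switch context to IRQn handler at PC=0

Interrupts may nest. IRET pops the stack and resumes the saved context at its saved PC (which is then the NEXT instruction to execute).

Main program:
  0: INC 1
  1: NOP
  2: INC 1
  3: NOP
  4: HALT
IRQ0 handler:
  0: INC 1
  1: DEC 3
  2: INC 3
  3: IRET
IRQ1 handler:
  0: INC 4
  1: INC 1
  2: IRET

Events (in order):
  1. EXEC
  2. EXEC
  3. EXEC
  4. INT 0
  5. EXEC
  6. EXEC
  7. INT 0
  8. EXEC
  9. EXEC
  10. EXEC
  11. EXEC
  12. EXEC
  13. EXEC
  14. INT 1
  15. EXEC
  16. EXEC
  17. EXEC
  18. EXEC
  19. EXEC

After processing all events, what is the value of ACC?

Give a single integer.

Answer: 9

Derivation:
Event 1 (EXEC): [MAIN] PC=0: INC 1 -> ACC=1
Event 2 (EXEC): [MAIN] PC=1: NOP
Event 3 (EXEC): [MAIN] PC=2: INC 1 -> ACC=2
Event 4 (INT 0): INT 0 arrives: push (MAIN, PC=3), enter IRQ0 at PC=0 (depth now 1)
Event 5 (EXEC): [IRQ0] PC=0: INC 1 -> ACC=3
Event 6 (EXEC): [IRQ0] PC=1: DEC 3 -> ACC=0
Event 7 (INT 0): INT 0 arrives: push (IRQ0, PC=2), enter IRQ0 at PC=0 (depth now 2)
Event 8 (EXEC): [IRQ0] PC=0: INC 1 -> ACC=1
Event 9 (EXEC): [IRQ0] PC=1: DEC 3 -> ACC=-2
Event 10 (EXEC): [IRQ0] PC=2: INC 3 -> ACC=1
Event 11 (EXEC): [IRQ0] PC=3: IRET -> resume IRQ0 at PC=2 (depth now 1)
Event 12 (EXEC): [IRQ0] PC=2: INC 3 -> ACC=4
Event 13 (EXEC): [IRQ0] PC=3: IRET -> resume MAIN at PC=3 (depth now 0)
Event 14 (INT 1): INT 1 arrives: push (MAIN, PC=3), enter IRQ1 at PC=0 (depth now 1)
Event 15 (EXEC): [IRQ1] PC=0: INC 4 -> ACC=8
Event 16 (EXEC): [IRQ1] PC=1: INC 1 -> ACC=9
Event 17 (EXEC): [IRQ1] PC=2: IRET -> resume MAIN at PC=3 (depth now 0)
Event 18 (EXEC): [MAIN] PC=3: NOP
Event 19 (EXEC): [MAIN] PC=4: HALT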